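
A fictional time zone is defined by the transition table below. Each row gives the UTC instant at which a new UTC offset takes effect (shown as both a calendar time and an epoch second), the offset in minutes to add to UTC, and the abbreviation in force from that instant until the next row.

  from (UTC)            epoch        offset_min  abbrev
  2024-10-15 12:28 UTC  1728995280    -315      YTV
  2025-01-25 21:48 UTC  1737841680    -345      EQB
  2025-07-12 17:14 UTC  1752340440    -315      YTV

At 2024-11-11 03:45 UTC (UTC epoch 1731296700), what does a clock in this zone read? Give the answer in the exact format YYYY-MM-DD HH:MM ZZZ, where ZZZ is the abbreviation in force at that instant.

Query: 2024-11-11 03:45 UTC
Rule 1/3 (YTV, -05:15): 2024-10-15 12:28 UTC ≤ query < 2025-01-25 21:48 UTC
3·60 + 45 - 315 = -90 min
-90 = -1·1440 + 1350; 1350 = 22·60 + 30 → 22:30, 2024-11-11 - 1 day = 2024-11-10
→ 2024-11-10 22:30 YTV

2024-11-10 22:30 YTV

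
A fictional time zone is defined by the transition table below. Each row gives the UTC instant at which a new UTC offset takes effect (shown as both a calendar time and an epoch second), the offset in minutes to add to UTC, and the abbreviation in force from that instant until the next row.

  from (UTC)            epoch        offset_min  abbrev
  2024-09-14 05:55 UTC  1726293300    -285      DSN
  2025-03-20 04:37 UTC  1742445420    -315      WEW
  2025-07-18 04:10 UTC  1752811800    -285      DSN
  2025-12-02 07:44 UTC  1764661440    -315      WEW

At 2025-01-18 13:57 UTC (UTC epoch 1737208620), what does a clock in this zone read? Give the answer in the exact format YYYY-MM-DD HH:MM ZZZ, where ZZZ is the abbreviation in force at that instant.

2025-01-18 09:12 DSN

Query: 2025-01-18 13:57 UTC
Rule 1/4 (DSN, -04:45): 2024-09-14 05:55 UTC ≤ query < 2025-03-20 04:37 UTC
13·60 + 57 - 285 = 552 min
552 = 0·1440 + 552; 552 = 9·60 + 12 → 09:12, same day
→ 2025-01-18 09:12 DSN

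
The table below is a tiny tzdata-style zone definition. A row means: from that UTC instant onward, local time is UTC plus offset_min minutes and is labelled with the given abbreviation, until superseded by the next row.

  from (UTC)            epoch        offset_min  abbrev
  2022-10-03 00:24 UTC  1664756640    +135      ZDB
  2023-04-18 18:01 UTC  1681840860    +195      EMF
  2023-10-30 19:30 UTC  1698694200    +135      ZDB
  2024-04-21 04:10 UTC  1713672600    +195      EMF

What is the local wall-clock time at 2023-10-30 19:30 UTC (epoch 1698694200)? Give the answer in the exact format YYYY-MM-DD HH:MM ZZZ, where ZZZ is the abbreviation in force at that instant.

2023-10-30 21:45 ZDB

Query: 2023-10-30 19:30 UTC
Rule 3/4 (ZDB, +02:15): 2023-10-30 19:30 UTC ≤ query < 2024-04-21 04:10 UTC
19·60 + 30 + 135 = 1305 min
1305 = 0·1440 + 1305; 1305 = 21·60 + 45 → 21:45, same day
→ 2023-10-30 21:45 ZDB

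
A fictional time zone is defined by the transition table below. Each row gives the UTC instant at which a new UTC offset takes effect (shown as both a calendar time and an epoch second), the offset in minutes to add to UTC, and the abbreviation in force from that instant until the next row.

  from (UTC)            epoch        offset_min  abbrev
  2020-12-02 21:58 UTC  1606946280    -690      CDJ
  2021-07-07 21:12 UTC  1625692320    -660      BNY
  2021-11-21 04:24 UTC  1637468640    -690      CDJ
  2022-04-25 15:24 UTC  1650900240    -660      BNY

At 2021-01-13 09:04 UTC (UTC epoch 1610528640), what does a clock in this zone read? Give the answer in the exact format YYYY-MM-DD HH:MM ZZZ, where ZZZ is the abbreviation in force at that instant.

Query: 2021-01-13 09:04 UTC
Rule 1/4 (CDJ, -11:30): 2020-12-02 21:58 UTC ≤ query < 2021-07-07 21:12 UTC
9·60 + 4 - 690 = -146 min
-146 = -1·1440 + 1294; 1294 = 21·60 + 34 → 21:34, 2021-01-13 - 1 day = 2021-01-12
→ 2021-01-12 21:34 CDJ

2021-01-12 21:34 CDJ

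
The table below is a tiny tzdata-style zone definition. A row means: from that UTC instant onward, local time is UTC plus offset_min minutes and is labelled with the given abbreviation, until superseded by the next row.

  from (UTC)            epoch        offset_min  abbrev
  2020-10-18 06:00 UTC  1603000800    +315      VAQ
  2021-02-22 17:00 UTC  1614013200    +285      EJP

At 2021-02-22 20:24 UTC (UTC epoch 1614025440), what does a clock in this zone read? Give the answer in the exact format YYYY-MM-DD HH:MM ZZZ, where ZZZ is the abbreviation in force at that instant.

2021-02-23 01:09 EJP

Query: 2021-02-22 20:24 UTC
Rule 2/2 (EJP, +04:45): 2021-02-22 17:00 UTC ≤ query < +∞
20·60 + 24 + 285 = 1509 min
1509 = 1·1440 + 69; 69 = 1·60 + 9 → 01:09, 2021-02-22 + 1 day = 2021-02-23
→ 2021-02-23 01:09 EJP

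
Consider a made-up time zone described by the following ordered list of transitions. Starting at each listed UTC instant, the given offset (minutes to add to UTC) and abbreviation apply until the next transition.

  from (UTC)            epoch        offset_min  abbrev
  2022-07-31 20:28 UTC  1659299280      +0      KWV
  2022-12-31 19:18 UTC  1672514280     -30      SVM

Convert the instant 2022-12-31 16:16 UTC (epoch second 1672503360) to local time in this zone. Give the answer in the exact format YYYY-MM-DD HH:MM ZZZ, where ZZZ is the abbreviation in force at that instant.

Query: 2022-12-31 16:16 UTC
Rule 1/2 (KWV, +00:00): 2022-07-31 20:28 UTC ≤ query < 2022-12-31 19:18 UTC
16·60 + 16 + 0 = 976 min
976 = 0·1440 + 976; 976 = 16·60 + 16 → 16:16, same day
→ 2022-12-31 16:16 KWV

2022-12-31 16:16 KWV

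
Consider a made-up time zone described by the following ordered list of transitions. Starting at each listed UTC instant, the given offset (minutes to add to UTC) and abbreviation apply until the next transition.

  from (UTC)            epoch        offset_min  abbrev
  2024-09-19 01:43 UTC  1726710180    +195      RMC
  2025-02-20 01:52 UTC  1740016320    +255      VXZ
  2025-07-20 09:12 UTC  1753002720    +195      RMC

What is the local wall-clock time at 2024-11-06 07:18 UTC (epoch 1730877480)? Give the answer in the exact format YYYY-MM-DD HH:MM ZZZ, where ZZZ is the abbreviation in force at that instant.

Query: 2024-11-06 07:18 UTC
Rule 1/3 (RMC, +03:15): 2024-09-19 01:43 UTC ≤ query < 2025-02-20 01:52 UTC
7·60 + 18 + 195 = 633 min
633 = 0·1440 + 633; 633 = 10·60 + 33 → 10:33, same day
→ 2024-11-06 10:33 RMC

2024-11-06 10:33 RMC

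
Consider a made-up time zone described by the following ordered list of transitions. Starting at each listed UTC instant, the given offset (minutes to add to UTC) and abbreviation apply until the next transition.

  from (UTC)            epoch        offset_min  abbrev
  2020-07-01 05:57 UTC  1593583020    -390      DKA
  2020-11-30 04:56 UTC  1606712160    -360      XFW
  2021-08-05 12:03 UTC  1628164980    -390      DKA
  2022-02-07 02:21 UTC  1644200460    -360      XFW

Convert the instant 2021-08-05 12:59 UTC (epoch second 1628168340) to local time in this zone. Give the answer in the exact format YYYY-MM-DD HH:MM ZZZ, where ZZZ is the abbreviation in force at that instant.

Query: 2021-08-05 12:59 UTC
Rule 3/4 (DKA, -06:30): 2021-08-05 12:03 UTC ≤ query < 2022-02-07 02:21 UTC
12·60 + 59 - 390 = 389 min
389 = 0·1440 + 389; 389 = 6·60 + 29 → 06:29, same day
→ 2021-08-05 06:29 DKA

2021-08-05 06:29 DKA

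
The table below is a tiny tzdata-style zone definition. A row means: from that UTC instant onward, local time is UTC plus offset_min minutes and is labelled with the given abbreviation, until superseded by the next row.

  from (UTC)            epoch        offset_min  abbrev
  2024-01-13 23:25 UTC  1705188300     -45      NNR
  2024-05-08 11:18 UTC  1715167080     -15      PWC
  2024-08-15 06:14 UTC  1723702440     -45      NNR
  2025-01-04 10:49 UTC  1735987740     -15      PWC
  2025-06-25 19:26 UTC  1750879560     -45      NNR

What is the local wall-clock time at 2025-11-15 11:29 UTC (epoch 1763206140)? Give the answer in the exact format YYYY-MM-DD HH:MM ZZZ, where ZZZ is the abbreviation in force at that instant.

Query: 2025-11-15 11:29 UTC
Rule 5/5 (NNR, -00:45): 2025-06-25 19:26 UTC ≤ query < +∞
11·60 + 29 - 45 = 644 min
644 = 0·1440 + 644; 644 = 10·60 + 44 → 10:44, same day
→ 2025-11-15 10:44 NNR

2025-11-15 10:44 NNR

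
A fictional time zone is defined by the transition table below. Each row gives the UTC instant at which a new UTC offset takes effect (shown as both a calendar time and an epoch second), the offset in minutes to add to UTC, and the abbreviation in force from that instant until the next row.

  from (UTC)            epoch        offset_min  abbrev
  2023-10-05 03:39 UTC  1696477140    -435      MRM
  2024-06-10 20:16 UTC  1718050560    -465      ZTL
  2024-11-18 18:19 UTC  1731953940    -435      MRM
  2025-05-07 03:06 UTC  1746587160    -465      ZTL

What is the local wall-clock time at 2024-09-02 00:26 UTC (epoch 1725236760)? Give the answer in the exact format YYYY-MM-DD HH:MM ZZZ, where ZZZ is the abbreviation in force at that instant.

Query: 2024-09-02 00:26 UTC
Rule 2/4 (ZTL, -07:45): 2024-06-10 20:16 UTC ≤ query < 2024-11-18 18:19 UTC
0·60 + 26 - 465 = -439 min
-439 = -1·1440 + 1001; 1001 = 16·60 + 41 → 16:41, 2024-09-02 - 1 day = 2024-09-01
→ 2024-09-01 16:41 ZTL

2024-09-01 16:41 ZTL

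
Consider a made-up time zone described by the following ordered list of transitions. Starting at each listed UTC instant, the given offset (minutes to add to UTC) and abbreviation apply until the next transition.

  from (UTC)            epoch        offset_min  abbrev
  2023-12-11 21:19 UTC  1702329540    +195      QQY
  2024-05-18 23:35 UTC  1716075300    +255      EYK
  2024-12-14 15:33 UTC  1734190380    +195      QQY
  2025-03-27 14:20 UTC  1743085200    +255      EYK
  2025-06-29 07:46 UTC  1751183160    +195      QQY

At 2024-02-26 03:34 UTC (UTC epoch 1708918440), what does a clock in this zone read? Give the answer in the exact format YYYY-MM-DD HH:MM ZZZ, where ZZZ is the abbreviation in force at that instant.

2024-02-26 06:49 QQY

Query: 2024-02-26 03:34 UTC
Rule 1/5 (QQY, +03:15): 2023-12-11 21:19 UTC ≤ query < 2024-05-18 23:35 UTC
3·60 + 34 + 195 = 409 min
409 = 0·1440 + 409; 409 = 6·60 + 49 → 06:49, same day
→ 2024-02-26 06:49 QQY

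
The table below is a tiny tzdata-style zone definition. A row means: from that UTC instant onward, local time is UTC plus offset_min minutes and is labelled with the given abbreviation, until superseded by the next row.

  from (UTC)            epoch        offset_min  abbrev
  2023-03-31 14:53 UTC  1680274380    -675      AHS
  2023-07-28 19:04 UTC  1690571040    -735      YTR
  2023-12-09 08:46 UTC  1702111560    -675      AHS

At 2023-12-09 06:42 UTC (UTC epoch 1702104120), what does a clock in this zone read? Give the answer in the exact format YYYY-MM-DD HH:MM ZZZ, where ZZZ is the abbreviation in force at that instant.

Query: 2023-12-09 06:42 UTC
Rule 2/3 (YTR, -12:15): 2023-07-28 19:04 UTC ≤ query < 2023-12-09 08:46 UTC
6·60 + 42 - 735 = -333 min
-333 = -1·1440 + 1107; 1107 = 18·60 + 27 → 18:27, 2023-12-09 - 1 day = 2023-12-08
→ 2023-12-08 18:27 YTR

2023-12-08 18:27 YTR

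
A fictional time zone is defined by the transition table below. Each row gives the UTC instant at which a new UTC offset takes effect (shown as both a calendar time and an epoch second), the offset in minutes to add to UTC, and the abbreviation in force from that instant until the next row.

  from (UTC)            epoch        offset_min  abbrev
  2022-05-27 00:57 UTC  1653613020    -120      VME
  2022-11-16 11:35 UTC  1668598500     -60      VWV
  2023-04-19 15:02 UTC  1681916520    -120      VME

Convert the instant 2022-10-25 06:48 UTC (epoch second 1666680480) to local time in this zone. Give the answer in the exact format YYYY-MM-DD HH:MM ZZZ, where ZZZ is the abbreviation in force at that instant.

2022-10-25 04:48 VME

Query: 2022-10-25 06:48 UTC
Rule 1/3 (VME, -02:00): 2022-05-27 00:57 UTC ≤ query < 2022-11-16 11:35 UTC
6·60 + 48 - 120 = 288 min
288 = 0·1440 + 288; 288 = 4·60 + 48 → 04:48, same day
→ 2022-10-25 04:48 VME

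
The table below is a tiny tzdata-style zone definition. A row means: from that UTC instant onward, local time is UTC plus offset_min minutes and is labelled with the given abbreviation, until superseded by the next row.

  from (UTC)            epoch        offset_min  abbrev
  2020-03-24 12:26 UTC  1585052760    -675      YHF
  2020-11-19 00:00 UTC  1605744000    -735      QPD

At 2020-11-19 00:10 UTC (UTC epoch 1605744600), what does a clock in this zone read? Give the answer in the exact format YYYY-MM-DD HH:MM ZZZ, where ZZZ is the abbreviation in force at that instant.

2020-11-18 11:55 QPD

Query: 2020-11-19 00:10 UTC
Rule 2/2 (QPD, -12:15): 2020-11-19 00:00 UTC ≤ query < +∞
0·60 + 10 - 735 = -725 min
-725 = -1·1440 + 715; 715 = 11·60 + 55 → 11:55, 2020-11-19 - 1 day = 2020-11-18
→ 2020-11-18 11:55 QPD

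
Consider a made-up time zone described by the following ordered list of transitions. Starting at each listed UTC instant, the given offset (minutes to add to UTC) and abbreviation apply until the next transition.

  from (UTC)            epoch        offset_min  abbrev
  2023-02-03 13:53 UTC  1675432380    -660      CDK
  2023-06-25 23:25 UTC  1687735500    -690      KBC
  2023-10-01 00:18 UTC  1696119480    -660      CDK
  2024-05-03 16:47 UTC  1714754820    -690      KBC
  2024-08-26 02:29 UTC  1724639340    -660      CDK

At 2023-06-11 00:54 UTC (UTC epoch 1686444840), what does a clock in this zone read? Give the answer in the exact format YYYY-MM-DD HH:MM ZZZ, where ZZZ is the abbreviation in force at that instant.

2023-06-10 13:54 CDK

Query: 2023-06-11 00:54 UTC
Rule 1/5 (CDK, -11:00): 2023-02-03 13:53 UTC ≤ query < 2023-06-25 23:25 UTC
0·60 + 54 - 660 = -606 min
-606 = -1·1440 + 834; 834 = 13·60 + 54 → 13:54, 2023-06-11 - 1 day = 2023-06-10
→ 2023-06-10 13:54 CDK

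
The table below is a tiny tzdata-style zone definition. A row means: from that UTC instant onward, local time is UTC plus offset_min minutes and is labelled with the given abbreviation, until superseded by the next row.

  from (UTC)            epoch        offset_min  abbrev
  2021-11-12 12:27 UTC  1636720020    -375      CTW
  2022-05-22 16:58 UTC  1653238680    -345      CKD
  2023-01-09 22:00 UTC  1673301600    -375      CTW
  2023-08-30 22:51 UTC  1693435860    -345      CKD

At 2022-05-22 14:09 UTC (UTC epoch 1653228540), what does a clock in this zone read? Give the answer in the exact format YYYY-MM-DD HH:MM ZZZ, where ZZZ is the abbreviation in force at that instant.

2022-05-22 07:54 CTW

Query: 2022-05-22 14:09 UTC
Rule 1/4 (CTW, -06:15): 2021-11-12 12:27 UTC ≤ query < 2022-05-22 16:58 UTC
14·60 + 9 - 375 = 474 min
474 = 0·1440 + 474; 474 = 7·60 + 54 → 07:54, same day
→ 2022-05-22 07:54 CTW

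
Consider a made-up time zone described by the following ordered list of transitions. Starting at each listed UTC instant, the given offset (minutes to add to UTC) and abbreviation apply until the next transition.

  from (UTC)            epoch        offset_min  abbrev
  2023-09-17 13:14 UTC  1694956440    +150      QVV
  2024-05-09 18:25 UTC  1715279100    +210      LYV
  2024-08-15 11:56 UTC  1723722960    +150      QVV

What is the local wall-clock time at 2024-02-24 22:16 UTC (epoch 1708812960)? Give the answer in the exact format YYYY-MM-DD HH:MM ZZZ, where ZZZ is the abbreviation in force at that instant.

2024-02-25 00:46 QVV

Query: 2024-02-24 22:16 UTC
Rule 1/3 (QVV, +02:30): 2023-09-17 13:14 UTC ≤ query < 2024-05-09 18:25 UTC
22·60 + 16 + 150 = 1486 min
1486 = 1·1440 + 46; 46 = 0·60 + 46 → 00:46, 2024-02-24 + 1 day = 2024-02-25
→ 2024-02-25 00:46 QVV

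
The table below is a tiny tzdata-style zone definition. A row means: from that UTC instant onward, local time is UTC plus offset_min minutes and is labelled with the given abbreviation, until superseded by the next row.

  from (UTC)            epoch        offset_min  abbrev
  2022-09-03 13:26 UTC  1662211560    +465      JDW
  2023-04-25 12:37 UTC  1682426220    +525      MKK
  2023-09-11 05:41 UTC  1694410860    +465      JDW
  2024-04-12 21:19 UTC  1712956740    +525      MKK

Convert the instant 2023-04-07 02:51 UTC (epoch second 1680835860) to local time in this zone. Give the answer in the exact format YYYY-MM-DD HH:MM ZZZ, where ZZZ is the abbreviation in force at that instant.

Query: 2023-04-07 02:51 UTC
Rule 1/4 (JDW, +07:45): 2022-09-03 13:26 UTC ≤ query < 2023-04-25 12:37 UTC
2·60 + 51 + 465 = 636 min
636 = 0·1440 + 636; 636 = 10·60 + 36 → 10:36, same day
→ 2023-04-07 10:36 JDW

2023-04-07 10:36 JDW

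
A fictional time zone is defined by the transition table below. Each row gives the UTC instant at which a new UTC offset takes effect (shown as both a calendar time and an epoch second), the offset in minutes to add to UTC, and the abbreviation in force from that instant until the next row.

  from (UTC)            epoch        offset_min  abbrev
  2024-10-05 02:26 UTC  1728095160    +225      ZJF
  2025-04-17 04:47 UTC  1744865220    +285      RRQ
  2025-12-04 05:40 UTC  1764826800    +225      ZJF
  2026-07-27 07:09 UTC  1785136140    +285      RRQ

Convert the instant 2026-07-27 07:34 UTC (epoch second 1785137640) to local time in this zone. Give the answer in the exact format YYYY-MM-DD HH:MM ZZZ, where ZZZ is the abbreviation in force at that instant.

2026-07-27 12:19 RRQ

Query: 2026-07-27 07:34 UTC
Rule 4/4 (RRQ, +04:45): 2026-07-27 07:09 UTC ≤ query < +∞
7·60 + 34 + 285 = 739 min
739 = 0·1440 + 739; 739 = 12·60 + 19 → 12:19, same day
→ 2026-07-27 12:19 RRQ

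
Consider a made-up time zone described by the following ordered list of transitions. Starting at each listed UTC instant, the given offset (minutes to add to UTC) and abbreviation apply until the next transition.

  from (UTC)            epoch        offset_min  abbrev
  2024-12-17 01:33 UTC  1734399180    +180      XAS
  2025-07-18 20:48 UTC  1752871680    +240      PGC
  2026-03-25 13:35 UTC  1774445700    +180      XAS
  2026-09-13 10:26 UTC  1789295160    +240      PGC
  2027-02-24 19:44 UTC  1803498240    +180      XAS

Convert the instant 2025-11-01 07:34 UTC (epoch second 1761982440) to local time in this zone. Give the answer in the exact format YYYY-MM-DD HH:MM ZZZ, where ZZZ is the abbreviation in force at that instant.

2025-11-01 11:34 PGC

Query: 2025-11-01 07:34 UTC
Rule 2/5 (PGC, +04:00): 2025-07-18 20:48 UTC ≤ query < 2026-03-25 13:35 UTC
7·60 + 34 + 240 = 694 min
694 = 0·1440 + 694; 694 = 11·60 + 34 → 11:34, same day
→ 2025-11-01 11:34 PGC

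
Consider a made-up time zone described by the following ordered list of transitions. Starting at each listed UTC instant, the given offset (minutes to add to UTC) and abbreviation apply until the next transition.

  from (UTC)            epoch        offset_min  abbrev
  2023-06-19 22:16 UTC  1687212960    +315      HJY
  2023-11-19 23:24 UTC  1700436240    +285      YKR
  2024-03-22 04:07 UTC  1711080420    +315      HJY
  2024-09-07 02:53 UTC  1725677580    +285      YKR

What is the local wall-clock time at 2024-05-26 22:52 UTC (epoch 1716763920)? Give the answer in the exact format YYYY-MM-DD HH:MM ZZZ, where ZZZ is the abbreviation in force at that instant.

Query: 2024-05-26 22:52 UTC
Rule 3/4 (HJY, +05:15): 2024-03-22 04:07 UTC ≤ query < 2024-09-07 02:53 UTC
22·60 + 52 + 315 = 1687 min
1687 = 1·1440 + 247; 247 = 4·60 + 7 → 04:07, 2024-05-26 + 1 day = 2024-05-27
→ 2024-05-27 04:07 HJY

2024-05-27 04:07 HJY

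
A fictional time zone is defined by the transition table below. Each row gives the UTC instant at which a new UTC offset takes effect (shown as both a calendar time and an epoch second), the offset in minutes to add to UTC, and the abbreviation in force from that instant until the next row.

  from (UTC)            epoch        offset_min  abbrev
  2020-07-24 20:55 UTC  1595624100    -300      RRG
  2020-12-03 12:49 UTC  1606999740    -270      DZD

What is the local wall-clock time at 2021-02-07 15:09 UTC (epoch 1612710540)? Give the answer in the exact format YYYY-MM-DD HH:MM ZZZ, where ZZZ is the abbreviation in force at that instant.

Query: 2021-02-07 15:09 UTC
Rule 2/2 (DZD, -04:30): 2020-12-03 12:49 UTC ≤ query < +∞
15·60 + 9 - 270 = 639 min
639 = 0·1440 + 639; 639 = 10·60 + 39 → 10:39, same day
→ 2021-02-07 10:39 DZD

2021-02-07 10:39 DZD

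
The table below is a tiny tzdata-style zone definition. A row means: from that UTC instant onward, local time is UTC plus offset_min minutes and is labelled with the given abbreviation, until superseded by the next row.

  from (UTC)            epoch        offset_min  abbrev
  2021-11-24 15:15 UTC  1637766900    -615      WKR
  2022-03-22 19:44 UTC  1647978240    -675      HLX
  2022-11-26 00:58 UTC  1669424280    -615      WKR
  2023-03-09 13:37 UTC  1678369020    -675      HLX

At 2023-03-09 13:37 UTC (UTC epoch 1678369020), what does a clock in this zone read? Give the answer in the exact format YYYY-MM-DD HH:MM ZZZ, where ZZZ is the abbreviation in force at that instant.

Query: 2023-03-09 13:37 UTC
Rule 4/4 (HLX, -11:15): 2023-03-09 13:37 UTC ≤ query < +∞
13·60 + 37 - 675 = 142 min
142 = 0·1440 + 142; 142 = 2·60 + 22 → 02:22, same day
→ 2023-03-09 02:22 HLX

2023-03-09 02:22 HLX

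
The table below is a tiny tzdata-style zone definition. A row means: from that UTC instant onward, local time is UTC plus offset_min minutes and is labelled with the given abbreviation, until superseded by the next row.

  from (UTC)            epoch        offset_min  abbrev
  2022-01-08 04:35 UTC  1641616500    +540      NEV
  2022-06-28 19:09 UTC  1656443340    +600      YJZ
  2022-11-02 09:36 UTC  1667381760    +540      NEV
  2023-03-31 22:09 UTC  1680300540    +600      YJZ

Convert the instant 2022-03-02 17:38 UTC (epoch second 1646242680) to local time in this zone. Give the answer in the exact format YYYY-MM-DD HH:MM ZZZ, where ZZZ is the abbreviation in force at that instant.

Query: 2022-03-02 17:38 UTC
Rule 1/4 (NEV, +09:00): 2022-01-08 04:35 UTC ≤ query < 2022-06-28 19:09 UTC
17·60 + 38 + 540 = 1598 min
1598 = 1·1440 + 158; 158 = 2·60 + 38 → 02:38, 2022-03-02 + 1 day = 2022-03-03
→ 2022-03-03 02:38 NEV

2022-03-03 02:38 NEV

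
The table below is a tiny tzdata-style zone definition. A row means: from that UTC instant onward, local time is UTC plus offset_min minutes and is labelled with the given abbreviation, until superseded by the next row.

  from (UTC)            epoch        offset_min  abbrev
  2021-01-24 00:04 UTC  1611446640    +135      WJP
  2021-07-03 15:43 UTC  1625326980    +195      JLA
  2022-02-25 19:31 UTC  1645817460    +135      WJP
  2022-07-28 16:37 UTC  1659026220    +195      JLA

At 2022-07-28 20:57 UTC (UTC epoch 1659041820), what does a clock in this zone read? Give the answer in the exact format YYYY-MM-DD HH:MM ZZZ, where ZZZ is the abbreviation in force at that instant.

2022-07-29 00:12 JLA

Query: 2022-07-28 20:57 UTC
Rule 4/4 (JLA, +03:15): 2022-07-28 16:37 UTC ≤ query < +∞
20·60 + 57 + 195 = 1452 min
1452 = 1·1440 + 12; 12 = 0·60 + 12 → 00:12, 2022-07-28 + 1 day = 2022-07-29
→ 2022-07-29 00:12 JLA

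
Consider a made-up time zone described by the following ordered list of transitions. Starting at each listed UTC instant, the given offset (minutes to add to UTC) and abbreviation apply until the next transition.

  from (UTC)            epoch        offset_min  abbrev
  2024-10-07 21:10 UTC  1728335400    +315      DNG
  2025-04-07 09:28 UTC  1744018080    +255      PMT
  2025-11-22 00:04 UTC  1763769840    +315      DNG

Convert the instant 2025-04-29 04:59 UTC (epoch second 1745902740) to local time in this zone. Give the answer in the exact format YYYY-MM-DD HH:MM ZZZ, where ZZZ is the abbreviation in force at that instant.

2025-04-29 09:14 PMT

Query: 2025-04-29 04:59 UTC
Rule 2/3 (PMT, +04:15): 2025-04-07 09:28 UTC ≤ query < 2025-11-22 00:04 UTC
4·60 + 59 + 255 = 554 min
554 = 0·1440 + 554; 554 = 9·60 + 14 → 09:14, same day
→ 2025-04-29 09:14 PMT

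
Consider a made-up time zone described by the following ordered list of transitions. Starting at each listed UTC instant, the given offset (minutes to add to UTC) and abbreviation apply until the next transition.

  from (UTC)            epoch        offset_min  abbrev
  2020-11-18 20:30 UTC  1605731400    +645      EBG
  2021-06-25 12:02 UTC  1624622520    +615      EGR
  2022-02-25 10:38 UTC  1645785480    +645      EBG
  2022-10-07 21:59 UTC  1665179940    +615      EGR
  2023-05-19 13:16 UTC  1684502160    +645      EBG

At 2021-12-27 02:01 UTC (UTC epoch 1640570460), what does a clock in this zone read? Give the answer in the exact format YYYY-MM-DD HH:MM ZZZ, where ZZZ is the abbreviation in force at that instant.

2021-12-27 12:16 EGR

Query: 2021-12-27 02:01 UTC
Rule 2/5 (EGR, +10:15): 2021-06-25 12:02 UTC ≤ query < 2022-02-25 10:38 UTC
2·60 + 1 + 615 = 736 min
736 = 0·1440 + 736; 736 = 12·60 + 16 → 12:16, same day
→ 2021-12-27 12:16 EGR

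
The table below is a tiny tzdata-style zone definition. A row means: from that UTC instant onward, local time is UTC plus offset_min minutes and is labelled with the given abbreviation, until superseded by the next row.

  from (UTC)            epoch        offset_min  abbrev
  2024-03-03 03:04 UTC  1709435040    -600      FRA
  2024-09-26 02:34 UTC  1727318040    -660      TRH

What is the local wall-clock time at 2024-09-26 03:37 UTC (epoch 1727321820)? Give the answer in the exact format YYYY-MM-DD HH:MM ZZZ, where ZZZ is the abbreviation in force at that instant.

2024-09-25 16:37 TRH

Query: 2024-09-26 03:37 UTC
Rule 2/2 (TRH, -11:00): 2024-09-26 02:34 UTC ≤ query < +∞
3·60 + 37 - 660 = -443 min
-443 = -1·1440 + 997; 997 = 16·60 + 37 → 16:37, 2024-09-26 - 1 day = 2024-09-25
→ 2024-09-25 16:37 TRH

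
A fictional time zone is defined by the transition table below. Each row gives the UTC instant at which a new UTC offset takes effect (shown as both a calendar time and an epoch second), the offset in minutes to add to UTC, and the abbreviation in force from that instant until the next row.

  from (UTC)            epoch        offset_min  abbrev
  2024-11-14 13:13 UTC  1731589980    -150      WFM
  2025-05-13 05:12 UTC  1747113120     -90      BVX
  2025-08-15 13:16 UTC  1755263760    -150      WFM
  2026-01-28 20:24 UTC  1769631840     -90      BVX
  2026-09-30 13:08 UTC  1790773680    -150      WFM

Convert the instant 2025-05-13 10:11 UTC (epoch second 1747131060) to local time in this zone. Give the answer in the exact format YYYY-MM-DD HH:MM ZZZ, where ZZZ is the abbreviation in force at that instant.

Query: 2025-05-13 10:11 UTC
Rule 2/5 (BVX, -01:30): 2025-05-13 05:12 UTC ≤ query < 2025-08-15 13:16 UTC
10·60 + 11 - 90 = 521 min
521 = 0·1440 + 521; 521 = 8·60 + 41 → 08:41, same day
→ 2025-05-13 08:41 BVX

2025-05-13 08:41 BVX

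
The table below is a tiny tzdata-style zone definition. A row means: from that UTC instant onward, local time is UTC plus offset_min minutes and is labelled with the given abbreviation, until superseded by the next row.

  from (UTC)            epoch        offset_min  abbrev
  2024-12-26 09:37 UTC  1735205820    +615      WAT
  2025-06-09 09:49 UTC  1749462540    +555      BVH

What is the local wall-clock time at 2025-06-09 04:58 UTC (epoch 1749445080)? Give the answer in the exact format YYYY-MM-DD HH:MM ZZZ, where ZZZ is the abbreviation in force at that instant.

Query: 2025-06-09 04:58 UTC
Rule 1/2 (WAT, +10:15): 2024-12-26 09:37 UTC ≤ query < 2025-06-09 09:49 UTC
4·60 + 58 + 615 = 913 min
913 = 0·1440 + 913; 913 = 15·60 + 13 → 15:13, same day
→ 2025-06-09 15:13 WAT

2025-06-09 15:13 WAT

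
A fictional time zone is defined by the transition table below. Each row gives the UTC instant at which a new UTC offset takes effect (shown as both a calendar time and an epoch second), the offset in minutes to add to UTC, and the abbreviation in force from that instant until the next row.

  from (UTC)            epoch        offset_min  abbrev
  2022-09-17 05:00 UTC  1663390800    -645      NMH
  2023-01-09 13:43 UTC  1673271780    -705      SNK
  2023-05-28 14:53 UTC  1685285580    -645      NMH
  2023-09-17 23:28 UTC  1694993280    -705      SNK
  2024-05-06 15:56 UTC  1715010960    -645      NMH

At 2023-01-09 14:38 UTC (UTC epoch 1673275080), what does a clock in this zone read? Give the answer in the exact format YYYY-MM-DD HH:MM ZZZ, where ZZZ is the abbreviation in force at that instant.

Query: 2023-01-09 14:38 UTC
Rule 2/5 (SNK, -11:45): 2023-01-09 13:43 UTC ≤ query < 2023-05-28 14:53 UTC
14·60 + 38 - 705 = 173 min
173 = 0·1440 + 173; 173 = 2·60 + 53 → 02:53, same day
→ 2023-01-09 02:53 SNK

2023-01-09 02:53 SNK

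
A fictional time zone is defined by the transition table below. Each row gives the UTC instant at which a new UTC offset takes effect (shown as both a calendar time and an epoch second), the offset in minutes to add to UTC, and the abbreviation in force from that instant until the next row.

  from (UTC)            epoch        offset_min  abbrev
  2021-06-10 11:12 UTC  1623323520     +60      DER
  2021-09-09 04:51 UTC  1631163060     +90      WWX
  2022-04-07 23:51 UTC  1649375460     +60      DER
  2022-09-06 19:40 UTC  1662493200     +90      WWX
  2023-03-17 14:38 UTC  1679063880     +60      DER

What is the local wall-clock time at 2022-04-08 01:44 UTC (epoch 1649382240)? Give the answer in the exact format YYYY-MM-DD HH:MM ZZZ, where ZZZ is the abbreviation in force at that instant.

Query: 2022-04-08 01:44 UTC
Rule 3/5 (DER, +01:00): 2022-04-07 23:51 UTC ≤ query < 2022-09-06 19:40 UTC
1·60 + 44 + 60 = 164 min
164 = 0·1440 + 164; 164 = 2·60 + 44 → 02:44, same day
→ 2022-04-08 02:44 DER

2022-04-08 02:44 DER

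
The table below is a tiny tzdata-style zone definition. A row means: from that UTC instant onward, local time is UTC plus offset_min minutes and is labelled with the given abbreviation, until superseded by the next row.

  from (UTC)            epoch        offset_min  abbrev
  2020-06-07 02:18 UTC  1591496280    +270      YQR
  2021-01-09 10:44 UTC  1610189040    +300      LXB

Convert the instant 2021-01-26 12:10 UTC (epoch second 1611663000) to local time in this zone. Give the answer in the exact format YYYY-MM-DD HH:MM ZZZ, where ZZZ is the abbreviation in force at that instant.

2021-01-26 17:10 LXB

Query: 2021-01-26 12:10 UTC
Rule 2/2 (LXB, +05:00): 2021-01-09 10:44 UTC ≤ query < +∞
12·60 + 10 + 300 = 1030 min
1030 = 0·1440 + 1030; 1030 = 17·60 + 10 → 17:10, same day
→ 2021-01-26 17:10 LXB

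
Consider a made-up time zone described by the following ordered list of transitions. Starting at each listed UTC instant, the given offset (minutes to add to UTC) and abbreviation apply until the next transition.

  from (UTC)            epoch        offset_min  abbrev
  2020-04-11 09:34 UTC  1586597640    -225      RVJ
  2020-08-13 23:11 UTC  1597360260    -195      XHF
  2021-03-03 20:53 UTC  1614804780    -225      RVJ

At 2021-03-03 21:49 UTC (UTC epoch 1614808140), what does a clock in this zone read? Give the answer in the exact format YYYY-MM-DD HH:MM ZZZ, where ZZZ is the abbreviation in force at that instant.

2021-03-03 18:04 RVJ

Query: 2021-03-03 21:49 UTC
Rule 3/3 (RVJ, -03:45): 2021-03-03 20:53 UTC ≤ query < +∞
21·60 + 49 - 225 = 1084 min
1084 = 0·1440 + 1084; 1084 = 18·60 + 4 → 18:04, same day
→ 2021-03-03 18:04 RVJ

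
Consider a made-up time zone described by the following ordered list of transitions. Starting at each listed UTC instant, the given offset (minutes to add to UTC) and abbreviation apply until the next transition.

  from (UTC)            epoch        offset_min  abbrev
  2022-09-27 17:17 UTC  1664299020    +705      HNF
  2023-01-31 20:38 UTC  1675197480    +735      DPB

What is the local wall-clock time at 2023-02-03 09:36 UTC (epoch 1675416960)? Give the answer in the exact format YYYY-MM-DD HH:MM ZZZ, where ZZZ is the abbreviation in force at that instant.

2023-02-03 21:51 DPB

Query: 2023-02-03 09:36 UTC
Rule 2/2 (DPB, +12:15): 2023-01-31 20:38 UTC ≤ query < +∞
9·60 + 36 + 735 = 1311 min
1311 = 0·1440 + 1311; 1311 = 21·60 + 51 → 21:51, same day
→ 2023-02-03 21:51 DPB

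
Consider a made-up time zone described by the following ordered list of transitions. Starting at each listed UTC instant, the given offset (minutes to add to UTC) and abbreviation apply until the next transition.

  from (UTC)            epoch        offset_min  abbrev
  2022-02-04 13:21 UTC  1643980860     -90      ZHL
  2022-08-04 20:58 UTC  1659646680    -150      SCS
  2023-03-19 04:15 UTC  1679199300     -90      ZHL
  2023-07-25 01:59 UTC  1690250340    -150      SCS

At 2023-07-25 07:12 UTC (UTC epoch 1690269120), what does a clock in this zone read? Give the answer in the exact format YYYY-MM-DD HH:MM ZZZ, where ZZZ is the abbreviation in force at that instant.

Query: 2023-07-25 07:12 UTC
Rule 4/4 (SCS, -02:30): 2023-07-25 01:59 UTC ≤ query < +∞
7·60 + 12 - 150 = 282 min
282 = 0·1440 + 282; 282 = 4·60 + 42 → 04:42, same day
→ 2023-07-25 04:42 SCS

2023-07-25 04:42 SCS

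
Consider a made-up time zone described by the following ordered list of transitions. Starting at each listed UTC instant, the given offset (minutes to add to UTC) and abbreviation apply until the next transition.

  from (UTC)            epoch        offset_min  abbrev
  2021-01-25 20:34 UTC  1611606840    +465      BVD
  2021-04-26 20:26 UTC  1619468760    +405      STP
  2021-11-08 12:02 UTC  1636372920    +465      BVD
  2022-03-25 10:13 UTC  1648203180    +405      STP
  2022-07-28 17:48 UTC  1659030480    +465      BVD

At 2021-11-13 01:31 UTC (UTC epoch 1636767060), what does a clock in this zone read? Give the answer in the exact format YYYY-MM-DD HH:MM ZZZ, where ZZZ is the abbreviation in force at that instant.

2021-11-13 09:16 BVD

Query: 2021-11-13 01:31 UTC
Rule 3/5 (BVD, +07:45): 2021-11-08 12:02 UTC ≤ query < 2022-03-25 10:13 UTC
1·60 + 31 + 465 = 556 min
556 = 0·1440 + 556; 556 = 9·60 + 16 → 09:16, same day
→ 2021-11-13 09:16 BVD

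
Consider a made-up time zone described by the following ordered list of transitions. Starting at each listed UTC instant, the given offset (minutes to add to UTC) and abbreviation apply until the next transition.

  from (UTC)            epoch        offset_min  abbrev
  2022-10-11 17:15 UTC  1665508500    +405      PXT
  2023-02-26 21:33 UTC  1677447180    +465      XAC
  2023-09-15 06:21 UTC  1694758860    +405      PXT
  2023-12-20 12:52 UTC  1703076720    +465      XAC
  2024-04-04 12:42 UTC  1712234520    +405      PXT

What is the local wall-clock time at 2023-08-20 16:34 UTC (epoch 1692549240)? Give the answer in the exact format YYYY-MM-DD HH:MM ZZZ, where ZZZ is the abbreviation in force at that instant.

2023-08-21 00:19 XAC

Query: 2023-08-20 16:34 UTC
Rule 2/5 (XAC, +07:45): 2023-02-26 21:33 UTC ≤ query < 2023-09-15 06:21 UTC
16·60 + 34 + 465 = 1459 min
1459 = 1·1440 + 19; 19 = 0·60 + 19 → 00:19, 2023-08-20 + 1 day = 2023-08-21
→ 2023-08-21 00:19 XAC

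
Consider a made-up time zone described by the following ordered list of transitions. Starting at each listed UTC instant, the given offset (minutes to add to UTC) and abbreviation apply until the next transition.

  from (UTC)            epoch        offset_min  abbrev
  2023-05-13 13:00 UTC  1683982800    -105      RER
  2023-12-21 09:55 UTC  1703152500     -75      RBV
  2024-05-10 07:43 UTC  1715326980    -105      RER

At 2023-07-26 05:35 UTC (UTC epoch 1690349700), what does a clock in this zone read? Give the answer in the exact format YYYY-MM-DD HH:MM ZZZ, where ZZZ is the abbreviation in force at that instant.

Query: 2023-07-26 05:35 UTC
Rule 1/3 (RER, -01:45): 2023-05-13 13:00 UTC ≤ query < 2023-12-21 09:55 UTC
5·60 + 35 - 105 = 230 min
230 = 0·1440 + 230; 230 = 3·60 + 50 → 03:50, same day
→ 2023-07-26 03:50 RER

2023-07-26 03:50 RER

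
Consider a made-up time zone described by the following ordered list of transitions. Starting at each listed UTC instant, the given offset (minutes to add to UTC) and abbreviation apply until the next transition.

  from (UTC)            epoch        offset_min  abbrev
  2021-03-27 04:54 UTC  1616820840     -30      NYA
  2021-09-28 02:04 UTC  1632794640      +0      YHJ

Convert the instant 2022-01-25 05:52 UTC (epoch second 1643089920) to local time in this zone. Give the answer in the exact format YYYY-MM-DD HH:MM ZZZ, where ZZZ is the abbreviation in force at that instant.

Query: 2022-01-25 05:52 UTC
Rule 2/2 (YHJ, +00:00): 2021-09-28 02:04 UTC ≤ query < +∞
5·60 + 52 + 0 = 352 min
352 = 0·1440 + 352; 352 = 5·60 + 52 → 05:52, same day
→ 2022-01-25 05:52 YHJ

2022-01-25 05:52 YHJ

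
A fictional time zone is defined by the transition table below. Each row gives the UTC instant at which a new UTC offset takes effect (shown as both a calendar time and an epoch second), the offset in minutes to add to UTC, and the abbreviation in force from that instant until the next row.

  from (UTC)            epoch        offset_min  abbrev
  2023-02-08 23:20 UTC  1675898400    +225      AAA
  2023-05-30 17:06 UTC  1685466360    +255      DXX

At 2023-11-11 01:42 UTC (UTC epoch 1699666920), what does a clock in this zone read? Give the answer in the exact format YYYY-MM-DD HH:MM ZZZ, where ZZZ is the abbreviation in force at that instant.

Query: 2023-11-11 01:42 UTC
Rule 2/2 (DXX, +04:15): 2023-05-30 17:06 UTC ≤ query < +∞
1·60 + 42 + 255 = 357 min
357 = 0·1440 + 357; 357 = 5·60 + 57 → 05:57, same day
→ 2023-11-11 05:57 DXX

2023-11-11 05:57 DXX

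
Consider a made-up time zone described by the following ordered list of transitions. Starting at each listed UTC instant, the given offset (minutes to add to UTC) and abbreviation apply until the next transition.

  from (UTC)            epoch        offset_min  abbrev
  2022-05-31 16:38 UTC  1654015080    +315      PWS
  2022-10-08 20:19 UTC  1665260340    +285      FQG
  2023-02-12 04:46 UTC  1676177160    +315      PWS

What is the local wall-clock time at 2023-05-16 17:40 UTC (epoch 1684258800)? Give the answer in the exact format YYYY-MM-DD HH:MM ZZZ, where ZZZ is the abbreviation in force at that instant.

Query: 2023-05-16 17:40 UTC
Rule 3/3 (PWS, +05:15): 2023-02-12 04:46 UTC ≤ query < +∞
17·60 + 40 + 315 = 1375 min
1375 = 0·1440 + 1375; 1375 = 22·60 + 55 → 22:55, same day
→ 2023-05-16 22:55 PWS

2023-05-16 22:55 PWS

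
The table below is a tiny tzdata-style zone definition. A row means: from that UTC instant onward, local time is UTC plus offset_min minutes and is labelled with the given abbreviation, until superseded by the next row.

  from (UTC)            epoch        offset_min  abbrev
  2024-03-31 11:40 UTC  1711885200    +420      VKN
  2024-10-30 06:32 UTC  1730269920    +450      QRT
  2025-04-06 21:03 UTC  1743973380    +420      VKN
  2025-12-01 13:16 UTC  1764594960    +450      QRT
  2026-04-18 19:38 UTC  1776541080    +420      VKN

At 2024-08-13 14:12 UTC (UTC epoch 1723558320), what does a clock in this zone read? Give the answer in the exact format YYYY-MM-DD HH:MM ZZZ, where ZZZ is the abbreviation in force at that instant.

Query: 2024-08-13 14:12 UTC
Rule 1/5 (VKN, +07:00): 2024-03-31 11:40 UTC ≤ query < 2024-10-30 06:32 UTC
14·60 + 12 + 420 = 1272 min
1272 = 0·1440 + 1272; 1272 = 21·60 + 12 → 21:12, same day
→ 2024-08-13 21:12 VKN

2024-08-13 21:12 VKN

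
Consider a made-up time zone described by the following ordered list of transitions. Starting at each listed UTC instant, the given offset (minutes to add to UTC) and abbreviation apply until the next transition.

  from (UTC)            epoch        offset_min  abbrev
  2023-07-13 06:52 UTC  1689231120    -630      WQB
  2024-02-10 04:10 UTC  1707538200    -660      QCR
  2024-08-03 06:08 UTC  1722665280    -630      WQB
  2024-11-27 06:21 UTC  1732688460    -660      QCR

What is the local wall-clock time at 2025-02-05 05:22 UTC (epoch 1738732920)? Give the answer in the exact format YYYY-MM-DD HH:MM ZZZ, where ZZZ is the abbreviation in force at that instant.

2025-02-04 18:22 QCR

Query: 2025-02-05 05:22 UTC
Rule 4/4 (QCR, -11:00): 2024-11-27 06:21 UTC ≤ query < +∞
5·60 + 22 - 660 = -338 min
-338 = -1·1440 + 1102; 1102 = 18·60 + 22 → 18:22, 2025-02-05 - 1 day = 2025-02-04
→ 2025-02-04 18:22 QCR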